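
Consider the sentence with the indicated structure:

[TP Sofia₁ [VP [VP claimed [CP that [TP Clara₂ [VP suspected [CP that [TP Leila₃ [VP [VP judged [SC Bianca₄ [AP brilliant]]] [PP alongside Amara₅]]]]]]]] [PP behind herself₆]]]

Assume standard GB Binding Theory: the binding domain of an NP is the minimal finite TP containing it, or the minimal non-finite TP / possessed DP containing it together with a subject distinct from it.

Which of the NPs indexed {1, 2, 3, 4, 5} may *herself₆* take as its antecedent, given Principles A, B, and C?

*herself* is an anaphor, so Principle A applies: it must be bound in its binding domain.
Binding domain of *herself₆*: the matrix TP, whose subject is Sofia₁.
*Sofia₁* c-commands the anaphor within its binding domain → licit binder.
*Clara₂* does not c-command the anaphor → cannot bind it.
*Leila₃* does not c-command the anaphor → cannot bind it.
*Bianca₄* does not c-command the anaphor → cannot bind it.
*Amara₅* does not c-command the anaphor → cannot bind it.

{1}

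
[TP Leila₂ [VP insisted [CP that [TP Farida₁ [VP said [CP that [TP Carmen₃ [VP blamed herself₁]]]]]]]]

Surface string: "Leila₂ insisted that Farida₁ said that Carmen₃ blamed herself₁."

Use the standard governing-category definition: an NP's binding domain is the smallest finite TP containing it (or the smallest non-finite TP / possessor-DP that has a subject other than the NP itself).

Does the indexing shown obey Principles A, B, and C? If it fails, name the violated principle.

Principle A

The two coindexed NPs are *Farida₁* and *herself₁*.
*herself₁* is an anaphor. Principle A requires it to be bound within its binding domain — the embedded TP, whose subject is Carmen₃.
Within that domain it is c-commanded by *Carmen₃*, which does not share its index.
*Farida₁* does c-command the anaphor, but from outside its binding domain.
The anaphor is unbound in its domain → Principle A violation.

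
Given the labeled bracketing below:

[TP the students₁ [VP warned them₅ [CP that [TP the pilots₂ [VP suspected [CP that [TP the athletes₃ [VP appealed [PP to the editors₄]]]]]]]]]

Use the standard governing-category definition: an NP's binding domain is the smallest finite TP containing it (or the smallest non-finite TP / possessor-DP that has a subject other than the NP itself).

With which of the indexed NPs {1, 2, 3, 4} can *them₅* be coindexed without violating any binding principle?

*them* is a pronoun, so Principle B applies: it must be free in its binding domain.
Binding domain of *them₅*: the matrix TP, whose subject is the students₁.
*the students₁* c-commands the pronoun within its binding domain → coindexation would violate Principle B.
*the pilots₂*: the pronoun c-commands this R-expression → coindexation would violate Principle C on *the pilots₂*.
*the athletes₃*: the pronoun c-commands this R-expression → coindexation would violate Principle C on *the athletes₃*.
*the editors₄*: the pronoun c-commands this R-expression → coindexation would violate Principle C on *the editors₄*.

none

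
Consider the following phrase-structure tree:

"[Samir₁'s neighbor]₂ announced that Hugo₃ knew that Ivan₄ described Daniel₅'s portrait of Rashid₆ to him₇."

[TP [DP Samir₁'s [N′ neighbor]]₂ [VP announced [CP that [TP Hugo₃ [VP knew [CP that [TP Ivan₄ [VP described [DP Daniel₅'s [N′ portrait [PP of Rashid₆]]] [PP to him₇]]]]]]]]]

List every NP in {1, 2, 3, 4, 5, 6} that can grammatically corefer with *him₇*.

{1, 2, 3, 5, 6}

*him* is a pronoun, so Principle B applies: it must be free in its binding domain.
Binding domain of *him₇*: the embedded TP, whose subject is Ivan₄.
*Samir₁* and the pronoun do not c-command one another → neither Principle B nor Principle C is at stake; coindexation permitted.
*[Samir₁'s neighbor]₂* c-commands the pronoun but from outside its binding domain, and is not c-commanded by it → coindexation permitted.
*Hugo₃* c-commands the pronoun but from outside its binding domain, and is not c-commanded by it → coindexation permitted.
*Ivan₄* c-commands the pronoun within its binding domain → coindexation would violate Principle B.
*Daniel₅* and the pronoun do not c-command one another → neither Principle B nor Principle C is at stake; coindexation permitted.
*Rashid₆* and the pronoun do not c-command one another → neither Principle B nor Principle C is at stake; coindexation permitted.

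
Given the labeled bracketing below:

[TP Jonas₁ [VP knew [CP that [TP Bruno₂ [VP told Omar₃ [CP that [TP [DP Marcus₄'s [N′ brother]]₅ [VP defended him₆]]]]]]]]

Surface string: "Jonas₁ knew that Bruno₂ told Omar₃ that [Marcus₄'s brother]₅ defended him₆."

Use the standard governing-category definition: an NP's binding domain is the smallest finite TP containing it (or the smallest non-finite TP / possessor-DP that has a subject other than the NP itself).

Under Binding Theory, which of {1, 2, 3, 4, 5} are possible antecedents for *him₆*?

{1, 2, 3, 4}

*him* is a pronoun, so Principle B applies: it must be free in its binding domain.
Binding domain of *him₆*: the embedded TP, whose subject is [Marcus₄'s brother]₅.
*Jonas₁* c-commands the pronoun but from outside its binding domain, and is not c-commanded by it → coindexation permitted.
*Bruno₂* c-commands the pronoun but from outside its binding domain, and is not c-commanded by it → coindexation permitted.
*Omar₃* c-commands the pronoun but from outside its binding domain, and is not c-commanded by it → coindexation permitted.
*Marcus₄* and the pronoun do not c-command one another → neither Principle B nor Principle C is at stake; coindexation permitted.
*[Marcus₄'s brother]₅* c-commands the pronoun within its binding domain → coindexation would violate Principle B.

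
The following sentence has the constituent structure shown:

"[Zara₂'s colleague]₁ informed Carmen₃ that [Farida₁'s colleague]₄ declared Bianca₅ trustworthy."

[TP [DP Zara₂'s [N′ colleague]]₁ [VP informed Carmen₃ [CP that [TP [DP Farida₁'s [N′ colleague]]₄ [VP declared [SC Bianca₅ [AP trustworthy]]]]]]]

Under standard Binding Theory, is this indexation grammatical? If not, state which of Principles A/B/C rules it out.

The two coindexed NPs are *[Zara₂'s colleague]₁* and *Farida₁*.
*Farida₁* is an R-expression. Principle C requires it to be free everywhere.
*[Zara₂'s colleague]₁* c-commands it and carries the same index.
The R-expression is bound → Principle C violation.

Principle C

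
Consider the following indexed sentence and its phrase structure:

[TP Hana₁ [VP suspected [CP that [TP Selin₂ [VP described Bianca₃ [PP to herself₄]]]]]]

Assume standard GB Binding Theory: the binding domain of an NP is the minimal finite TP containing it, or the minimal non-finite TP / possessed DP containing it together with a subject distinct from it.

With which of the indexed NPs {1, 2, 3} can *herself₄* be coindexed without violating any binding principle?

{2, 3}

*herself* is an anaphor, so Principle A applies: it must be bound in its binding domain.
Binding domain of *herself₄*: the embedded TP, whose subject is Selin₂.
*Hana₁* c-commands the anaphor but is outside its binding domain → cannot satisfy Principle A.
*Selin₂* c-commands the anaphor within its binding domain → licit binder.
*Bianca₃* c-commands the anaphor within its binding domain → licit binder.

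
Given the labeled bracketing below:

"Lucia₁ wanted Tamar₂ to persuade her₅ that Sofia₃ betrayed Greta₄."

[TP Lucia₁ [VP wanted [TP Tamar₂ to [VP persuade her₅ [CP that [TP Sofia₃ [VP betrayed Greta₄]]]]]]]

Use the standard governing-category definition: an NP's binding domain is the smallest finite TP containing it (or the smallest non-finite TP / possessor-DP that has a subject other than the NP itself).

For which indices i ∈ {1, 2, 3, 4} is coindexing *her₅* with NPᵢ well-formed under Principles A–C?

{1}

*her* is a pronoun, so Principle B applies: it must be free in its binding domain.
Binding domain of *her₅*: the embedded TP, whose subject is Tamar₂.
*Lucia₁* c-commands the pronoun but from outside its binding domain, and is not c-commanded by it → coindexation permitted.
*Tamar₂* c-commands the pronoun within its binding domain → coindexation would violate Principle B.
*Sofia₃*: the pronoun c-commands this R-expression → coindexation would violate Principle C on *Sofia₃*.
*Greta₄*: the pronoun c-commands this R-expression → coindexation would violate Principle C on *Greta₄*.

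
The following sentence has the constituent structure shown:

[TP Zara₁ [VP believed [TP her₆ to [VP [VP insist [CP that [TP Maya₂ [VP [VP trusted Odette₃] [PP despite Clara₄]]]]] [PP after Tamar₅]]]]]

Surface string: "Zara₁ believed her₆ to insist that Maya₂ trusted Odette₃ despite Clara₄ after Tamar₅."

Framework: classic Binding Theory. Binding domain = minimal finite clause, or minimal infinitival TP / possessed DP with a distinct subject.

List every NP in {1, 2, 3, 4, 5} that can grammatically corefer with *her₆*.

*her* is a pronoun, so Principle B applies: it must be free in its binding domain.
Binding domain of *her₆*: the matrix TP, whose subject is Zara₁.
*Zara₁* c-commands the pronoun within its binding domain → coindexation would violate Principle B.
*Maya₂*: the pronoun c-commands this R-expression → coindexation would violate Principle C on *Maya₂*.
*Odette₃*: the pronoun c-commands this R-expression → coindexation would violate Principle C on *Odette₃*.
*Clara₄*: the pronoun c-commands this R-expression → coindexation would violate Principle C on *Clara₄*.
*Tamar₅*: the pronoun c-commands this R-expression → coindexation would violate Principle C on *Tamar₅*.

none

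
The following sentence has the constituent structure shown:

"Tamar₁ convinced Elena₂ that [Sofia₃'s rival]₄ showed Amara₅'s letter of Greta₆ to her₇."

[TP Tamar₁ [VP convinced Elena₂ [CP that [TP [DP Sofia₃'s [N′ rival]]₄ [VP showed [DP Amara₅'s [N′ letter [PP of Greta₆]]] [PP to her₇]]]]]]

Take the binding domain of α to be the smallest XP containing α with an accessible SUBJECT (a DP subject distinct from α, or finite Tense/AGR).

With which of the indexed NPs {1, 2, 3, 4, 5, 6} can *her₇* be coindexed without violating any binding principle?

*her* is a pronoun, so Principle B applies: it must be free in its binding domain.
Binding domain of *her₇*: the embedded TP, whose subject is [Sofia₃'s rival]₄.
*Tamar₁* c-commands the pronoun but from outside its binding domain, and is not c-commanded by it → coindexation permitted.
*Elena₂* c-commands the pronoun but from outside its binding domain, and is not c-commanded by it → coindexation permitted.
*Sofia₃* and the pronoun do not c-command one another → neither Principle B nor Principle C is at stake; coindexation permitted.
*[Sofia₃'s rival]₄* c-commands the pronoun within its binding domain → coindexation would violate Principle B.
*Amara₅* and the pronoun do not c-command one another → neither Principle B nor Principle C is at stake; coindexation permitted.
*Greta₆* and the pronoun do not c-command one another → neither Principle B nor Principle C is at stake; coindexation permitted.

{1, 2, 3, 5, 6}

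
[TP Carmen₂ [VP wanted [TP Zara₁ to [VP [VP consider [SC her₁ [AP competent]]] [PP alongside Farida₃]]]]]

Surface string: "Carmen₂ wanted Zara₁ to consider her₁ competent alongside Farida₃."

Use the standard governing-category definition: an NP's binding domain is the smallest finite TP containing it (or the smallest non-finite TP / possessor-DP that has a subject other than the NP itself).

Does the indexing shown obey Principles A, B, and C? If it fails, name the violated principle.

The two coindexed NPs are *Zara₁* and *her₁*.
*her₁* is a pronoun. Its binding domain is the embedded TP, whose subject is Zara₁.
*Zara₁* c-commands it within that domain and carries the same index.
The pronoun is locally bound → Principle B violation.

Principle B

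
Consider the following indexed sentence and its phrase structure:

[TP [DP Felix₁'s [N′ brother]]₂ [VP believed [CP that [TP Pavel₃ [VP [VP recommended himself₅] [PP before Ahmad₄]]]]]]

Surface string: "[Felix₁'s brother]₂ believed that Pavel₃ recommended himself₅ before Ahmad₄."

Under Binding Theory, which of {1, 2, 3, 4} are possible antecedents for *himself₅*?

{3}

*himself* is an anaphor, so Principle A applies: it must be bound in its binding domain.
Binding domain of *himself₅*: the embedded TP, whose subject is Pavel₃.
*Felix₁* does not c-command the anaphor → cannot bind it.
*[Felix₁'s brother]₂* c-commands the anaphor but is outside its binding domain → cannot satisfy Principle A.
*Pavel₃* c-commands the anaphor within its binding domain → licit binder.
*Ahmad₄* does not c-command the anaphor → cannot bind it.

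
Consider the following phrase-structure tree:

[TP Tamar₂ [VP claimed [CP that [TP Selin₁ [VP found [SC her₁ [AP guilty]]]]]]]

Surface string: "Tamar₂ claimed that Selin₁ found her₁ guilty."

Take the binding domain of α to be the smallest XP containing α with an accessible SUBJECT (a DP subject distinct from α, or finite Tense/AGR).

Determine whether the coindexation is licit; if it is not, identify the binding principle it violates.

The two coindexed NPs are *Selin₁* and *her₁*.
*her₁* is a pronoun. Its binding domain is the embedded TP, whose subject is Selin₁.
*Selin₁* c-commands it within that domain and carries the same index.
The pronoun is locally bound → Principle B violation.

Principle B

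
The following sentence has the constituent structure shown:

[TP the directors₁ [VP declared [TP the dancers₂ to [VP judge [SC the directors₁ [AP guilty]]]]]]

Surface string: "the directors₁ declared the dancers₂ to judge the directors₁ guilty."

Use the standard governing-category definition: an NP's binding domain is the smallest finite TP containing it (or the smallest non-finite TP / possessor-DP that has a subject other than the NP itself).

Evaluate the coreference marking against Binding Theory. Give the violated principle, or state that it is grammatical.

The two coindexed NPs are *the directors₁* (the lower occurrence) and *the directors₁* (the higher occurrence).
*the directors₁* (the lower occurrence) is an R-expression. Principle C requires it to be free everywhere.
*the directors₁* (the higher occurrence) c-commands it and carries the same index.
The R-expression is bound → Principle C violation.

Principle C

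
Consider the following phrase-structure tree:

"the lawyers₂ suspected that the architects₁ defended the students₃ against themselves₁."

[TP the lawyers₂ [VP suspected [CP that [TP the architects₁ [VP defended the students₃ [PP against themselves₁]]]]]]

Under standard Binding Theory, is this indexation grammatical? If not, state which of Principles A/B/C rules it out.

grammatical

The two coindexed NPs are *the architects₁* and *themselves₁*.
*themselves₁* is an anaphor; its binding domain is the embedded TP, whose subject is the architects₁. *the architects₁* c-commands it within that domain and shares its index, so Principle A is satisfied.
*the architects₁* is an R-expression; *themselves₁* does not c-command it, and no other NP shares its index, so Principle C is satisfied.
All principles are respected.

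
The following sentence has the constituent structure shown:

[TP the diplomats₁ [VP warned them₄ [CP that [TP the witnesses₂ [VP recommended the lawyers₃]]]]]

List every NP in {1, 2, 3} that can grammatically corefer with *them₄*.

none

*them* is a pronoun, so Principle B applies: it must be free in its binding domain.
Binding domain of *them₄*: the matrix TP, whose subject is the diplomats₁.
*the diplomats₁* c-commands the pronoun within its binding domain → coindexation would violate Principle B.
*the witnesses₂*: the pronoun c-commands this R-expression → coindexation would violate Principle C on *the witnesses₂*.
*the lawyers₃*: the pronoun c-commands this R-expression → coindexation would violate Principle C on *the lawyers₃*.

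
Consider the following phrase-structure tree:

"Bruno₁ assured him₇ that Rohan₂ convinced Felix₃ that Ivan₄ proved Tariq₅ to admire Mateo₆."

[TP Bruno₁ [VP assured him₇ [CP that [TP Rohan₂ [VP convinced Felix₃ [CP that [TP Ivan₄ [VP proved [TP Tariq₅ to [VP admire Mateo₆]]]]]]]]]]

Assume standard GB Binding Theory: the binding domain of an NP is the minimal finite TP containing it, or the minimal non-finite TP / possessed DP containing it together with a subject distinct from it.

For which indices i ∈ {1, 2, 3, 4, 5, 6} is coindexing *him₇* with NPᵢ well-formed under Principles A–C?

none

*him* is a pronoun, so Principle B applies: it must be free in its binding domain.
Binding domain of *him₇*: the matrix TP, whose subject is Bruno₁.
*Bruno₁* c-commands the pronoun within its binding domain → coindexation would violate Principle B.
*Rohan₂*: the pronoun c-commands this R-expression → coindexation would violate Principle C on *Rohan₂*.
*Felix₃*: the pronoun c-commands this R-expression → coindexation would violate Principle C on *Felix₃*.
*Ivan₄*: the pronoun c-commands this R-expression → coindexation would violate Principle C on *Ivan₄*.
*Tariq₅*: the pronoun c-commands this R-expression → coindexation would violate Principle C on *Tariq₅*.
*Mateo₆*: the pronoun c-commands this R-expression → coindexation would violate Principle C on *Mateo₆*.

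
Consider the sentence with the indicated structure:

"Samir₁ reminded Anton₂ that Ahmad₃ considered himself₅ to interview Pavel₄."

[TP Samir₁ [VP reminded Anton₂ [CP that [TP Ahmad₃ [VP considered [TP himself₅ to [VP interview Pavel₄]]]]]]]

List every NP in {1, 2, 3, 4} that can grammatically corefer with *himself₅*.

*himself* is an anaphor, so Principle A applies: it must be bound in its binding domain.
Binding domain of *himself₅*: the embedded TP, whose subject is Ahmad₃.
*Samir₁* c-commands the anaphor but is outside its binding domain → cannot satisfy Principle A.
*Anton₂* c-commands the anaphor but is outside its binding domain → cannot satisfy Principle A.
*Ahmad₃* c-commands the anaphor within its binding domain → licit binder.
*Pavel₄* does not c-command the anaphor → cannot bind it.

{3}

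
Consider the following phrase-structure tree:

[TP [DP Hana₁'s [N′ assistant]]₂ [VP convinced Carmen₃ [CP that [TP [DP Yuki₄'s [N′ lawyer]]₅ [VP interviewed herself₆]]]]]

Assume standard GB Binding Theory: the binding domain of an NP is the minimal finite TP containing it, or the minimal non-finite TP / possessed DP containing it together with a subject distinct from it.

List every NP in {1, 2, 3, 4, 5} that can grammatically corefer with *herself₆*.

{5}

*herself* is an anaphor, so Principle A applies: it must be bound in its binding domain.
Binding domain of *herself₆*: the embedded TP, whose subject is [Yuki₄'s lawyer]₅.
*Hana₁* does not c-command the anaphor → cannot bind it.
*[Hana₁'s assistant]₂* c-commands the anaphor but is outside its binding domain → cannot satisfy Principle A.
*Carmen₃* c-commands the anaphor but is outside its binding domain → cannot satisfy Principle A.
*Yuki₄* does not c-command the anaphor → cannot bind it.
*[Yuki₄'s lawyer]₅* c-commands the anaphor within its binding domain → licit binder.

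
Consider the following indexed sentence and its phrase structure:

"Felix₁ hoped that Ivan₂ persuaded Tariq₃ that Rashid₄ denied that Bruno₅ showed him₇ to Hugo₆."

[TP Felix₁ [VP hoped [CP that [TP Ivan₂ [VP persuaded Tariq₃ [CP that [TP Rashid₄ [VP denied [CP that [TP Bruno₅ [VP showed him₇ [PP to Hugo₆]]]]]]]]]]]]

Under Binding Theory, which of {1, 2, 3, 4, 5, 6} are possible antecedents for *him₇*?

{1, 2, 3, 4}

*him* is a pronoun, so Principle B applies: it must be free in its binding domain.
Binding domain of *him₇*: the embedded TP, whose subject is Bruno₅.
*Felix₁* c-commands the pronoun but from outside its binding domain, and is not c-commanded by it → coindexation permitted.
*Ivan₂* c-commands the pronoun but from outside its binding domain, and is not c-commanded by it → coindexation permitted.
*Tariq₃* c-commands the pronoun but from outside its binding domain, and is not c-commanded by it → coindexation permitted.
*Rashid₄* c-commands the pronoun but from outside its binding domain, and is not c-commanded by it → coindexation permitted.
*Bruno₅* c-commands the pronoun within its binding domain → coindexation would violate Principle B.
*Hugo₆*: the pronoun c-commands this R-expression → coindexation would violate Principle C on *Hugo₆*.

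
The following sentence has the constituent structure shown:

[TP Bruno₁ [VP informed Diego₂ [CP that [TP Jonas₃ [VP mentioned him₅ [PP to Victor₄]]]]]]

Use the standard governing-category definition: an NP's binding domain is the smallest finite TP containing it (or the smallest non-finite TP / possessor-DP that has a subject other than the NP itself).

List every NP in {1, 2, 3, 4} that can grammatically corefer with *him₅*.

{1, 2}

*him* is a pronoun, so Principle B applies: it must be free in its binding domain.
Binding domain of *him₅*: the embedded TP, whose subject is Jonas₃.
*Bruno₁* c-commands the pronoun but from outside its binding domain, and is not c-commanded by it → coindexation permitted.
*Diego₂* c-commands the pronoun but from outside its binding domain, and is not c-commanded by it → coindexation permitted.
*Jonas₃* c-commands the pronoun within its binding domain → coindexation would violate Principle B.
*Victor₄*: the pronoun c-commands this R-expression → coindexation would violate Principle C on *Victor₄*.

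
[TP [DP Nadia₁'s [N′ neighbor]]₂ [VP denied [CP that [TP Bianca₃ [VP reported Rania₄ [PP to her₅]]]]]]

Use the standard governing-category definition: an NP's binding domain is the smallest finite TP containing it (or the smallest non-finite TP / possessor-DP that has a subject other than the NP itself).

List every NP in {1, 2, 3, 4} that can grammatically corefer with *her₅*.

*her* is a pronoun, so Principle B applies: it must be free in its binding domain.
Binding domain of *her₅*: the embedded TP, whose subject is Bianca₃.
*Nadia₁* and the pronoun do not c-command one another → neither Principle B nor Principle C is at stake; coindexation permitted.
*[Nadia₁'s neighbor]₂* c-commands the pronoun but from outside its binding domain, and is not c-commanded by it → coindexation permitted.
*Bianca₃* c-commands the pronoun within its binding domain → coindexation would violate Principle B.
*Rania₄* c-commands the pronoun within its binding domain → coindexation would violate Principle B.

{1, 2}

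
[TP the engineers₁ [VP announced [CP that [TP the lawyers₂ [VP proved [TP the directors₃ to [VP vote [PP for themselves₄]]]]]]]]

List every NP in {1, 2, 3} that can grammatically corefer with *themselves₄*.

*themselves* is an anaphor, so Principle A applies: it must be bound in its binding domain.
Binding domain of *themselves₄*: the embedded TP, whose subject is the directors₃.
*the engineers₁* c-commands the anaphor but is outside its binding domain → cannot satisfy Principle A.
*the lawyers₂* c-commands the anaphor but is outside its binding domain → cannot satisfy Principle A.
*the directors₃* c-commands the anaphor within its binding domain → licit binder.

{3}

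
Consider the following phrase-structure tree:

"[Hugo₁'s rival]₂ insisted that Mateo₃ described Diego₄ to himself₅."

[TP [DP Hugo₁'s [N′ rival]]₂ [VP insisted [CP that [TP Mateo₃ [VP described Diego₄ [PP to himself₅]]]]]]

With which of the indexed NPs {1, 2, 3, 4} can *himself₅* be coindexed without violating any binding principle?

{3, 4}

*himself* is an anaphor, so Principle A applies: it must be bound in its binding domain.
Binding domain of *himself₅*: the embedded TP, whose subject is Mateo₃.
*Hugo₁* does not c-command the anaphor → cannot bind it.
*[Hugo₁'s rival]₂* c-commands the anaphor but is outside its binding domain → cannot satisfy Principle A.
*Mateo₃* c-commands the anaphor within its binding domain → licit binder.
*Diego₄* c-commands the anaphor within its binding domain → licit binder.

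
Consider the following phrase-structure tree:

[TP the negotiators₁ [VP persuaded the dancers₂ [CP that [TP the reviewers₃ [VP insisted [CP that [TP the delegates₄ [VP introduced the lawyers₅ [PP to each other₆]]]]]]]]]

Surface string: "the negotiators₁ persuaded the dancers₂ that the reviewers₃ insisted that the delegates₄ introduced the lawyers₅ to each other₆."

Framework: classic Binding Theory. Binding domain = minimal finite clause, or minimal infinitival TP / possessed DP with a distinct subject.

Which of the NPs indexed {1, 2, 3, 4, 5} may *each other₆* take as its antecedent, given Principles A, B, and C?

*each other* is an anaphor, so Principle A applies: it must be bound in its binding domain.
Binding domain of *each other₆*: the embedded TP, whose subject is the delegates₄.
*the negotiators₁* c-commands the anaphor but is outside its binding domain → cannot satisfy Principle A.
*the dancers₂* c-commands the anaphor but is outside its binding domain → cannot satisfy Principle A.
*the reviewers₃* c-commands the anaphor but is outside its binding domain → cannot satisfy Principle A.
*the delegates₄* c-commands the anaphor within its binding domain → licit binder.
*the lawyers₅* c-commands the anaphor within its binding domain → licit binder.

{4, 5}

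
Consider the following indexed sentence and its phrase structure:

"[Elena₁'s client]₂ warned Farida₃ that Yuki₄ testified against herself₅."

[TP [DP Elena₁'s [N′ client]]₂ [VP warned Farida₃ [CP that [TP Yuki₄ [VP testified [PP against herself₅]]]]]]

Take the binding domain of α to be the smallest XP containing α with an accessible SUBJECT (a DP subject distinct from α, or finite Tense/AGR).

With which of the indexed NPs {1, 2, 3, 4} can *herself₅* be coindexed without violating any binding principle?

*herself* is an anaphor, so Principle A applies: it must be bound in its binding domain.
Binding domain of *herself₅*: the embedded TP, whose subject is Yuki₄.
*Elena₁* does not c-command the anaphor → cannot bind it.
*[Elena₁'s client]₂* c-commands the anaphor but is outside its binding domain → cannot satisfy Principle A.
*Farida₃* c-commands the anaphor but is outside its binding domain → cannot satisfy Principle A.
*Yuki₄* c-commands the anaphor within its binding domain → licit binder.

{4}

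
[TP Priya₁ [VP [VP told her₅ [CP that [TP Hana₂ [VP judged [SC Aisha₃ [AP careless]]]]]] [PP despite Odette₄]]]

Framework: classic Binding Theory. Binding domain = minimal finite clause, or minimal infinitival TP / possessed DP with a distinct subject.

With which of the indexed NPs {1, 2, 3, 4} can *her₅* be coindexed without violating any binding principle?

*her* is a pronoun, so Principle B applies: it must be free in its binding domain.
Binding domain of *her₅*: the matrix TP, whose subject is Priya₁.
*Priya₁* c-commands the pronoun within its binding domain → coindexation would violate Principle B.
*Hana₂*: the pronoun c-commands this R-expression → coindexation would violate Principle C on *Hana₂*.
*Aisha₃*: the pronoun c-commands this R-expression → coindexation would violate Principle C on *Aisha₃*.
*Odette₄* and the pronoun do not c-command one another → neither Principle B nor Principle C is at stake; coindexation permitted.

{4}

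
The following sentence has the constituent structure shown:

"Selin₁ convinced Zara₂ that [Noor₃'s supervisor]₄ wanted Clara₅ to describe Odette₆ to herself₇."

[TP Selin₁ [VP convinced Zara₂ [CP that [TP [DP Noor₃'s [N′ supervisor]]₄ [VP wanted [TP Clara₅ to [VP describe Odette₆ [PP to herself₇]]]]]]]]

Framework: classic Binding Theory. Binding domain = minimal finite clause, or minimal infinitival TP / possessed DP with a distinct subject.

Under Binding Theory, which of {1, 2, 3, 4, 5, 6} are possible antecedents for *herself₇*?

*herself* is an anaphor, so Principle A applies: it must be bound in its binding domain.
Binding domain of *herself₇*: the embedded TP, whose subject is Clara₅.
*Selin₁* c-commands the anaphor but is outside its binding domain → cannot satisfy Principle A.
*Zara₂* c-commands the anaphor but is outside its binding domain → cannot satisfy Principle A.
*Noor₃* does not c-command the anaphor → cannot bind it.
*[Noor₃'s supervisor]₄* c-commands the anaphor but is outside its binding domain → cannot satisfy Principle A.
*Clara₅* c-commands the anaphor within its binding domain → licit binder.
*Odette₆* c-commands the anaphor within its binding domain → licit binder.

{5, 6}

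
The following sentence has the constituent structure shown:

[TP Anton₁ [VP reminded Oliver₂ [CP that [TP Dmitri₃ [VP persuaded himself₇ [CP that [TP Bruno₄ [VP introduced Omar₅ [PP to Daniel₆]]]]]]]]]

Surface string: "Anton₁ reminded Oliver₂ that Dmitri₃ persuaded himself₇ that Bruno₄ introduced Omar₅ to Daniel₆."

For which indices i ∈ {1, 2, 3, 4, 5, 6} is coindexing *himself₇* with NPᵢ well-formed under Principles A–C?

*himself* is an anaphor, so Principle A applies: it must be bound in its binding domain.
Binding domain of *himself₇*: the embedded TP, whose subject is Dmitri₃.
*Anton₁* c-commands the anaphor but is outside its binding domain → cannot satisfy Principle A.
*Oliver₂* c-commands the anaphor but is outside its binding domain → cannot satisfy Principle A.
*Dmitri₃* c-commands the anaphor within its binding domain → licit binder.
*Bruno₄* does not c-command the anaphor → cannot bind it.
*Omar₅* does not c-command the anaphor → cannot bind it.
*Daniel₆* does not c-command the anaphor → cannot bind it.

{3}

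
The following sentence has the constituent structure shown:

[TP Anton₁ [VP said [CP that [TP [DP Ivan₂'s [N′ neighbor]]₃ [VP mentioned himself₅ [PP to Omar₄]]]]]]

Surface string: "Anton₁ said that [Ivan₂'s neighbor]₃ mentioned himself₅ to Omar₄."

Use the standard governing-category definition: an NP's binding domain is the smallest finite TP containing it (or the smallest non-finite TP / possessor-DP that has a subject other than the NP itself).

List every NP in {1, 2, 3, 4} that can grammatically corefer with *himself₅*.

{3}

*himself* is an anaphor, so Principle A applies: it must be bound in its binding domain.
Binding domain of *himself₅*: the embedded TP, whose subject is [Ivan₂'s neighbor]₃.
*Anton₁* c-commands the anaphor but is outside its binding domain → cannot satisfy Principle A.
*Ivan₂* does not c-command the anaphor → cannot bind it.
*[Ivan₂'s neighbor]₃* c-commands the anaphor within its binding domain → licit binder.
*Omar₄* does not c-command the anaphor → cannot bind it.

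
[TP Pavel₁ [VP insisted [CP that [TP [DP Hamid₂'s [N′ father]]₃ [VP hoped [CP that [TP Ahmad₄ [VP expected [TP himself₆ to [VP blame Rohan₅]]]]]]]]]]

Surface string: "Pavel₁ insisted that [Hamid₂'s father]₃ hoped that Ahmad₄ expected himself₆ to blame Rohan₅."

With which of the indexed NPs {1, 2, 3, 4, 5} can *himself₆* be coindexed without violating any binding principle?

*himself* is an anaphor, so Principle A applies: it must be bound in its binding domain.
Binding domain of *himself₆*: the embedded TP, whose subject is Ahmad₄.
*Pavel₁* c-commands the anaphor but is outside its binding domain → cannot satisfy Principle A.
*Hamid₂* does not c-command the anaphor → cannot bind it.
*[Hamid₂'s father]₃* c-commands the anaphor but is outside its binding domain → cannot satisfy Principle A.
*Ahmad₄* c-commands the anaphor within its binding domain → licit binder.
*Rohan₅* does not c-command the anaphor → cannot bind it.

{4}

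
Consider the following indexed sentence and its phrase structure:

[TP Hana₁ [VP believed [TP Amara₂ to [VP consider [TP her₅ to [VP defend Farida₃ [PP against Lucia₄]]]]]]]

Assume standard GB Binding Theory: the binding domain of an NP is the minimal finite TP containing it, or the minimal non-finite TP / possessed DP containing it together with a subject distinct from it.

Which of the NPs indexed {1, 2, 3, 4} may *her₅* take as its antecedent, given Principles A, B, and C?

*her* is a pronoun, so Principle B applies: it must be free in its binding domain.
Binding domain of *her₅*: the embedded TP, whose subject is Amara₂.
*Hana₁* c-commands the pronoun but from outside its binding domain, and is not c-commanded by it → coindexation permitted.
*Amara₂* c-commands the pronoun within its binding domain → coindexation would violate Principle B.
*Farida₃*: the pronoun c-commands this R-expression → coindexation would violate Principle C on *Farida₃*.
*Lucia₄*: the pronoun c-commands this R-expression → coindexation would violate Principle C on *Lucia₄*.

{1}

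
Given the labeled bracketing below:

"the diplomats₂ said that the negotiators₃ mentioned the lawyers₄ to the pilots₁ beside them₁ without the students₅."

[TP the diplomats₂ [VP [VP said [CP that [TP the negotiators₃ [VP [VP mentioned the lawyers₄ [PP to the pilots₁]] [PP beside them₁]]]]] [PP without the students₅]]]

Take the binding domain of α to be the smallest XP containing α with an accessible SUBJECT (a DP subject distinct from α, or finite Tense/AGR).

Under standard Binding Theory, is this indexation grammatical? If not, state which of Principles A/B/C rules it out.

grammatical

The two coindexed NPs are *the pilots₁* and *them₁*.
*them₁* is a pronoun; its binding domain is the embedded TP, whose subject is the negotiators₃. Within that domain it is c-commanded only by *the negotiators₃*, which carries a different index — the pronoun is free locally, so Principle B holds.
*the pilots₁* is an R-expression; *them₁* does not c-command it, and no other NP shares its index, so Principle C is satisfied.
All principles are respected.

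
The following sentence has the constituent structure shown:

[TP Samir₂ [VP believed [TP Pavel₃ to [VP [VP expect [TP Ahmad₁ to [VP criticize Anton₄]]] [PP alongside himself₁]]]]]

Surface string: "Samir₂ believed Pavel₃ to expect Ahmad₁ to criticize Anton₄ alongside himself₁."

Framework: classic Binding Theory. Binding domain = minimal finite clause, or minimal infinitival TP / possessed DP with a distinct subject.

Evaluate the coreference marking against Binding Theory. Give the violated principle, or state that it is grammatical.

The two coindexed NPs are *Ahmad₁* and *himself₁*.
*himself₁* is an anaphor. Principle A requires it to be bound within its binding domain — the embedded TP, whose subject is Pavel₃.
Within that domain it is c-commanded by *Pavel₃*, which does not share its index.
*Ahmad₁* does not c-command the anaphor at all.
The anaphor is unbound in its domain → Principle A violation.

Principle A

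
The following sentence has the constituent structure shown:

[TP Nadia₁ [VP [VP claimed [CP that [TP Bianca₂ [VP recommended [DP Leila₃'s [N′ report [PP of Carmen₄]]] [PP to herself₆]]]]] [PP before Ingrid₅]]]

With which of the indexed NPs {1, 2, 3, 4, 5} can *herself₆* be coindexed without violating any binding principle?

{2}

*herself* is an anaphor, so Principle A applies: it must be bound in its binding domain.
Binding domain of *herself₆*: the embedded TP, whose subject is Bianca₂.
*Nadia₁* c-commands the anaphor but is outside its binding domain → cannot satisfy Principle A.
*Bianca₂* c-commands the anaphor within its binding domain → licit binder.
*Leila₃* does not c-command the anaphor → cannot bind it.
*Carmen₄* does not c-command the anaphor → cannot bind it.
*Ingrid₅* does not c-command the anaphor → cannot bind it.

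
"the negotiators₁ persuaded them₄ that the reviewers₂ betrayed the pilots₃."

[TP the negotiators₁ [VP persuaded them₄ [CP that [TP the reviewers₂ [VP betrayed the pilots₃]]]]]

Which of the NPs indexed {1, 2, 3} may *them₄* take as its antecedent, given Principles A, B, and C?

none

*them* is a pronoun, so Principle B applies: it must be free in its binding domain.
Binding domain of *them₄*: the matrix TP, whose subject is the negotiators₁.
*the negotiators₁* c-commands the pronoun within its binding domain → coindexation would violate Principle B.
*the reviewers₂*: the pronoun c-commands this R-expression → coindexation would violate Principle C on *the reviewers₂*.
*the pilots₃*: the pronoun c-commands this R-expression → coindexation would violate Principle C on *the pilots₃*.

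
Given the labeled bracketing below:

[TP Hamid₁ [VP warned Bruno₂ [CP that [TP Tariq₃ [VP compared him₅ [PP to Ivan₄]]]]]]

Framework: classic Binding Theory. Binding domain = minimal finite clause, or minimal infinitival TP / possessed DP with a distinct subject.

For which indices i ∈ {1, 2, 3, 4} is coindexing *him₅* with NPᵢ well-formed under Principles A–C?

*him* is a pronoun, so Principle B applies: it must be free in its binding domain.
Binding domain of *him₅*: the embedded TP, whose subject is Tariq₃.
*Hamid₁* c-commands the pronoun but from outside its binding domain, and is not c-commanded by it → coindexation permitted.
*Bruno₂* c-commands the pronoun but from outside its binding domain, and is not c-commanded by it → coindexation permitted.
*Tariq₃* c-commands the pronoun within its binding domain → coindexation would violate Principle B.
*Ivan₄*: the pronoun c-commands this R-expression → coindexation would violate Principle C on *Ivan₄*.

{1, 2}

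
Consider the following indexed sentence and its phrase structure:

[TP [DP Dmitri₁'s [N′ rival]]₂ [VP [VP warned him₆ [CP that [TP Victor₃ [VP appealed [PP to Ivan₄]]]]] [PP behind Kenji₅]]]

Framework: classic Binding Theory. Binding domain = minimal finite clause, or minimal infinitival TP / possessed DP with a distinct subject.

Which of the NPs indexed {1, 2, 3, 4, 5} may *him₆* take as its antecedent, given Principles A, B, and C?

{1, 5}

*him* is a pronoun, so Principle B applies: it must be free in its binding domain.
Binding domain of *him₆*: the matrix TP, whose subject is [Dmitri₁'s rival]₂.
*Dmitri₁* and the pronoun do not c-command one another → neither Principle B nor Principle C is at stake; coindexation permitted.
*[Dmitri₁'s rival]₂* c-commands the pronoun within its binding domain → coindexation would violate Principle B.
*Victor₃*: the pronoun c-commands this R-expression → coindexation would violate Principle C on *Victor₃*.
*Ivan₄*: the pronoun c-commands this R-expression → coindexation would violate Principle C on *Ivan₄*.
*Kenji₅* and the pronoun do not c-command one another → neither Principle B nor Principle C is at stake; coindexation permitted.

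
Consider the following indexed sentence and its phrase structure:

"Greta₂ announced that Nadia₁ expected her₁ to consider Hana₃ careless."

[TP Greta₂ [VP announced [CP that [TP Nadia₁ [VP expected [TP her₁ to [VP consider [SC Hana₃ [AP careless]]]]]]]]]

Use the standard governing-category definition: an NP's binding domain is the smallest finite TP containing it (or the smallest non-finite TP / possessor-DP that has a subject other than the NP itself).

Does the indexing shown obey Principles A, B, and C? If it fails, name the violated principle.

Principle B

The two coindexed NPs are *Nadia₁* and *her₁*.
*her₁* is a pronoun. Its binding domain is the embedded TP, whose subject is Nadia₁.
*Nadia₁* c-commands it within that domain and carries the same index.
The pronoun is locally bound → Principle B violation.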